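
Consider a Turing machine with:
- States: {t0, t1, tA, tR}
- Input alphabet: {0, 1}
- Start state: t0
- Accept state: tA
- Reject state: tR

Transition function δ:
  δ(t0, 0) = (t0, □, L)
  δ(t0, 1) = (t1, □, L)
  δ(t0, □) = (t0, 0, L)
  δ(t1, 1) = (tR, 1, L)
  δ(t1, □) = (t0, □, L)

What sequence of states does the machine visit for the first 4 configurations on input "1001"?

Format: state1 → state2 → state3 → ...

Execution trace:
Initial: [t0]1001
Step 1: δ(t0, 1) = (t1, □, L) → [t1]□□001
Step 2: δ(t1, □) = (t0, □, L) → [t0]□□□001
Step 3: δ(t0, □) = (t0, 0, L) → [t0]□0□□001

State sequence: t0 → t1 → t0 → t0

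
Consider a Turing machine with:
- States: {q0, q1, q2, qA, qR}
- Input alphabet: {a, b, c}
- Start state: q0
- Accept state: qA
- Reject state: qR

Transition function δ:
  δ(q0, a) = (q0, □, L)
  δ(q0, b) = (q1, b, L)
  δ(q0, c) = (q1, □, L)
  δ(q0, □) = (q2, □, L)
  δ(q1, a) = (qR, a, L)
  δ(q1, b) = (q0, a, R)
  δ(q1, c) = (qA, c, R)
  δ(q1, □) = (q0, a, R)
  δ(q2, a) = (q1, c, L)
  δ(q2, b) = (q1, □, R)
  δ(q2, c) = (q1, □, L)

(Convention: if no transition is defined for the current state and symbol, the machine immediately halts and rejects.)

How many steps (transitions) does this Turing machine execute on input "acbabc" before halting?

Execution trace:
Initial: [q0]acbabc
Step 1: δ(q0, a) = (q0, □, L) → [q0]□□cbabc
Step 2: δ(q0, □) = (q2, □, L) → [q2]□□□cbabc

No transition is defined for δ(q2, □). By convention the machine halts and rejects.

The machine executed 2 steps before halting.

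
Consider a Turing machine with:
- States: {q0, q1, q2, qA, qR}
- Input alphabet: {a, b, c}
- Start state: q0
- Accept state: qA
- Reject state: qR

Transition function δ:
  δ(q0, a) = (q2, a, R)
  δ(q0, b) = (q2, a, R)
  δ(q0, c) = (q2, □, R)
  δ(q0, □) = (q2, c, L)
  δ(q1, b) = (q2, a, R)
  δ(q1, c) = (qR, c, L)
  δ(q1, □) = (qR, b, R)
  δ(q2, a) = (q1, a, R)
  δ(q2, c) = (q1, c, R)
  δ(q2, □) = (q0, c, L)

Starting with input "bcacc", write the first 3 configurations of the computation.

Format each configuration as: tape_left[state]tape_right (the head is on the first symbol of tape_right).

Transitions applied:
Step 1: δ(q0, b) = (q2, a, R)
Step 2: δ(q2, c) = (q1, c, R)

The first 3 configurations are:
[q0]bcacc ⊢ a[q2]cacc ⊢ ac[q1]acc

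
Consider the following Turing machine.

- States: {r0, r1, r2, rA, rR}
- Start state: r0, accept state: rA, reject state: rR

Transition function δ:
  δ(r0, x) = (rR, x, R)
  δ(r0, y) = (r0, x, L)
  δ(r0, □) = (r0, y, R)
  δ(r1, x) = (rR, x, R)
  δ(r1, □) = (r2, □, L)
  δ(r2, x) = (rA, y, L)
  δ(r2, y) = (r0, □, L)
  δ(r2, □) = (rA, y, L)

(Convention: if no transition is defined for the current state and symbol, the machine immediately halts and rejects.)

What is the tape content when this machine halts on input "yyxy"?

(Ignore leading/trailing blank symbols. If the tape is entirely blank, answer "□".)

Execution trace:
Initial: [r0]yyxy
Step 1: δ(r0, y) = (r0, x, L) → [r0]□xyxy
Step 2: δ(r0, □) = (r0, y, R) → y[r0]xyxy
Step 3: δ(r0, x) = (rR, x, R) → yx[rR]yxy

The machine reaches the reject state rR and halts.

Final tape (ignoring leading/trailing blanks): yxyxy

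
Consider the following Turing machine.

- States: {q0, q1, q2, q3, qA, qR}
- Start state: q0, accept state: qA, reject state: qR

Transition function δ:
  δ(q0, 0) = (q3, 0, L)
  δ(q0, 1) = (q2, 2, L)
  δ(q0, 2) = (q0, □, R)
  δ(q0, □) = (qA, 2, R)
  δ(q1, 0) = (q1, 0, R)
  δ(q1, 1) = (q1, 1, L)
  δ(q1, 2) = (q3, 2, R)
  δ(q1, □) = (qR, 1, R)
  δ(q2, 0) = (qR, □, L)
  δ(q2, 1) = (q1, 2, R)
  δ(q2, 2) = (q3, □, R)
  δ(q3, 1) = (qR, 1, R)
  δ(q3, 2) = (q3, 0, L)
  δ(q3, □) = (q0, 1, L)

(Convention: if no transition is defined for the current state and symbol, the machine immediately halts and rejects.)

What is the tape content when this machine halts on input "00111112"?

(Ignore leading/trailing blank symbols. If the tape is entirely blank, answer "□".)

Execution trace:
Initial: [q0]00111112
Step 1: δ(q0, 0) = (q3, 0, L) → [q3]□00111112
Step 2: δ(q3, □) = (q0, 1, L) → [q0]□100111112
Step 3: δ(q0, □) = (qA, 2, R) → 2[qA]100111112

The machine reaches the accept state qA and halts.

Final tape (ignoring leading/trailing blanks): 2100111112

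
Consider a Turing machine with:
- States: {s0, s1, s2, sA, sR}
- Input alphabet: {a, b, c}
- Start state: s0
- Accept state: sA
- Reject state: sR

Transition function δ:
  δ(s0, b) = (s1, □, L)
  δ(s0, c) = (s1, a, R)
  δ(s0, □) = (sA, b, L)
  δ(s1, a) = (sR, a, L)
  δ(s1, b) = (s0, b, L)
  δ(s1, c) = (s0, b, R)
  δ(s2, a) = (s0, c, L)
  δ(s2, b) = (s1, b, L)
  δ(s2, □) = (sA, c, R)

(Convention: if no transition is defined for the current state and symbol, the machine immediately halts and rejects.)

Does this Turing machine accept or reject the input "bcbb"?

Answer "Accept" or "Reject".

Execution trace:
Initial: [s0]bcbb
Step 1: δ(s0, b) = (s1, □, L) → [s1]□□cbb

No transition is defined for δ(s1, □). By convention the machine halts and rejects.

Answer: Reject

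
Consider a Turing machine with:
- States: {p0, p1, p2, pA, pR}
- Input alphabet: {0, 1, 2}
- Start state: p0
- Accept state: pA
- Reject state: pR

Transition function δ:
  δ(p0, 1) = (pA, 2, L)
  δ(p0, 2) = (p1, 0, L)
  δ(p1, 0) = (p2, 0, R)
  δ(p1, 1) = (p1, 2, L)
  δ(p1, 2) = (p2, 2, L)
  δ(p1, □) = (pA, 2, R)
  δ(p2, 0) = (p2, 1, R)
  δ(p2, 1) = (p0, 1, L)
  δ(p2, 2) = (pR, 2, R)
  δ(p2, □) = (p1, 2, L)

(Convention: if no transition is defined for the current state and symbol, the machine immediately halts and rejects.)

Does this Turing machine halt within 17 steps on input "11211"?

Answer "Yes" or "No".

Execution trace:
Initial: [p0]11211
Step 1: δ(p0, 1) = (pA, 2, L) → [pA]□21211

The machine reaches the accept state pA and halts.
The machine halted after 1 step (within the 17-step bound).

Answer: Yes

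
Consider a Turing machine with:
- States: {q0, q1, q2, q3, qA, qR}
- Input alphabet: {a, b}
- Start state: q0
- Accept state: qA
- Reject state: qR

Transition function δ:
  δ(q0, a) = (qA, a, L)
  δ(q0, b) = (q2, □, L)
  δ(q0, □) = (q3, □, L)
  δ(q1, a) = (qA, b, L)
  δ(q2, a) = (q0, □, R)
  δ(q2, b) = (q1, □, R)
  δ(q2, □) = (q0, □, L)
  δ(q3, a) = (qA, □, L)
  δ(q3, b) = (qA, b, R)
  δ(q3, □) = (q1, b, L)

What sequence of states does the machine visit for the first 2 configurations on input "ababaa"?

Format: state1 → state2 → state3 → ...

Execution trace:
Initial: [q0]ababaa
Step 1: δ(q0, a) = (qA, a, L) → [qA]□ababaa

The machine reaches the accept state qA and halts.

State sequence: q0 → qA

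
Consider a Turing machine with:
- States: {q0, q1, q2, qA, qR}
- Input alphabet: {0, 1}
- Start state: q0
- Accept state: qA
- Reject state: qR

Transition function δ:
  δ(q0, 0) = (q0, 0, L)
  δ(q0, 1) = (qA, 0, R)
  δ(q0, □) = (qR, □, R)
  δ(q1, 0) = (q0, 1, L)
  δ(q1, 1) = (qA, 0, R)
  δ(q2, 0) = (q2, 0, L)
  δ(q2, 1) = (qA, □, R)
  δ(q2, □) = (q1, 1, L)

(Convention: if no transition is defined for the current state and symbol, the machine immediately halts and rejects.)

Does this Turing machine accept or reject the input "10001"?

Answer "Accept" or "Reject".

Execution trace:
Initial: [q0]10001
Step 1: δ(q0, 1) = (qA, 0, R) → 0[qA]0001

The machine reaches the accept state qA and halts.

Answer: Accept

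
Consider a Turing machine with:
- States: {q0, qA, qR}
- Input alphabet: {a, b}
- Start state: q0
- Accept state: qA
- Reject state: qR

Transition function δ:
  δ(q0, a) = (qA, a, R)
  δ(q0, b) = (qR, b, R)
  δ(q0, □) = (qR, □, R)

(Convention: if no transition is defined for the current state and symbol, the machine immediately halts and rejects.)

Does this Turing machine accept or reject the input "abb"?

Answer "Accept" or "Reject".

Execution trace:
Initial: [q0]abb
Step 1: δ(q0, a) = (qA, a, R) → a[qA]bb

The machine reaches the accept state qA and halts.

Answer: Accept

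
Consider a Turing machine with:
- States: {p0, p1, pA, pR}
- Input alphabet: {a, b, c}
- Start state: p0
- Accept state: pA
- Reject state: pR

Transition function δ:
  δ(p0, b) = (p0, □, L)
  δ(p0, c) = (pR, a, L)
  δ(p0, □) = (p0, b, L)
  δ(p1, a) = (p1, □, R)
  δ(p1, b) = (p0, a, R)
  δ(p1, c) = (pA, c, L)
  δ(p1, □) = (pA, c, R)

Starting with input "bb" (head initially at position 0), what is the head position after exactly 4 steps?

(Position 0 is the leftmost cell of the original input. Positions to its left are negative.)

Execution trace (head position shown):
Step 0: [p0]bb  (head at position 0)
Step 1: move left → [p0]□□b  (head at position -1)
Step 2: move left → [p0]□b□b  (head at position -2)
Step 3: move left → [p0]□bb□b  (head at position -3)
Step 4: move left → [p0]□bbb□b  (head at position -4)

After 4 steps, the head is at position -4.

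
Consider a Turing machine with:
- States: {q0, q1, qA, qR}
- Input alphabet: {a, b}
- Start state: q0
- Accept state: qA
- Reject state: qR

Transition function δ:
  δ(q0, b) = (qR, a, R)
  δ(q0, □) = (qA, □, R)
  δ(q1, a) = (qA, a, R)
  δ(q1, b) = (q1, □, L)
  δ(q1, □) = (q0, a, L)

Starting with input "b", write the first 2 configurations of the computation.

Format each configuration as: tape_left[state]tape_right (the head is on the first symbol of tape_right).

Transitions applied:
Step 1: δ(q0, b) = (qR, a, R)

The first 2 configurations are:
[q0]b ⊢ a[qR]□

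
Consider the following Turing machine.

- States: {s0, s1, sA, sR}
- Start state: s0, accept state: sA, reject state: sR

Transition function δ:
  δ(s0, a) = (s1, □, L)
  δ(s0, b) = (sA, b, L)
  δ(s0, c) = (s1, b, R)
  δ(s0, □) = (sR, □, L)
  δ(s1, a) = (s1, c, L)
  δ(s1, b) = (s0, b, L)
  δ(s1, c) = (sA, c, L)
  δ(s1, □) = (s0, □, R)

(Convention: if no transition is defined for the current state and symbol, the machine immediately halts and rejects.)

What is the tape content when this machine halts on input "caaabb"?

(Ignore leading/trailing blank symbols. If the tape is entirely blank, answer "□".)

Execution trace:
Initial: [s0]caaabb
Step 1: δ(s0, c) = (s1, b, R) → b[s1]aaabb
Step 2: δ(s1, a) = (s1, c, L) → [s1]bcaabb
Step 3: δ(s1, b) = (s0, b, L) → [s0]□bcaabb
Step 4: δ(s0, □) = (sR, □, L) → [sR]□□bcaabb

The machine reaches the reject state sR and halts.

Final tape (ignoring leading/trailing blanks): bcaabb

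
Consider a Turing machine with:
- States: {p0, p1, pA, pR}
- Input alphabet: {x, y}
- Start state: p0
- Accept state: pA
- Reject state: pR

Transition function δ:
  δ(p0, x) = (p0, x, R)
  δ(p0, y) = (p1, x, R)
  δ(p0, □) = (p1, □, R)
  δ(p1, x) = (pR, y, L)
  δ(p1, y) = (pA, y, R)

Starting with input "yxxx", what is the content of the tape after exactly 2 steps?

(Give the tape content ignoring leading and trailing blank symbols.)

Execution trace:
Initial: [p0]yxxx
Step 1: δ(p0, y) = (p1, x, R) → x[p1]xxx
Step 2: δ(p1, x) = (pR, y, L) → [pR]xyxx

The machine reaches the reject state pR and halts.

After 2 steps, the tape (ignoring leading/trailing blanks) is: xyxx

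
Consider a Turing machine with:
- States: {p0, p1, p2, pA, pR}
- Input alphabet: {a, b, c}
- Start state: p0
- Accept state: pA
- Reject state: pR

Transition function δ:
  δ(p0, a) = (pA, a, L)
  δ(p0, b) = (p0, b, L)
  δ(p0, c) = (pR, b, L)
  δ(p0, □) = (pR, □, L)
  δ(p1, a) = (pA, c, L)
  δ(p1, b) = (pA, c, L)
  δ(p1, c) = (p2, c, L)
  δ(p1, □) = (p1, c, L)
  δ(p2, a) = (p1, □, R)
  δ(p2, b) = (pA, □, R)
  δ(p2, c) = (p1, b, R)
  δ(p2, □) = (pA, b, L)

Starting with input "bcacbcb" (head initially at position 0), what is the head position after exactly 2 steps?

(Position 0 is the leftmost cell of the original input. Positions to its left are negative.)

Execution trace (head position shown):
Step 0: [p0]bcacbcb  (head at position 0)
Step 1: move left → [p0]□bcacbcb  (head at position -1)
Step 2: move left → [pR]□□bcacbcb  (head at position -2)

After 2 steps, the head is at position -2.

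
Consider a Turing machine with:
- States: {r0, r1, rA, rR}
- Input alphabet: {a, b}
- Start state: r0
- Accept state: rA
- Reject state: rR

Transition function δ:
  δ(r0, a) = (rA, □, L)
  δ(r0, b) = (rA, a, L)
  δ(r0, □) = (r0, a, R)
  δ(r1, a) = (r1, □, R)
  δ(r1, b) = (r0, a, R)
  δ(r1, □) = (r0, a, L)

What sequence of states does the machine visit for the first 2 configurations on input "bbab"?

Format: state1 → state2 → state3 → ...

Execution trace:
Initial: [r0]bbab
Step 1: δ(r0, b) = (rA, a, L) → [rA]□abab

The machine reaches the accept state rA and halts.

State sequence: r0 → rA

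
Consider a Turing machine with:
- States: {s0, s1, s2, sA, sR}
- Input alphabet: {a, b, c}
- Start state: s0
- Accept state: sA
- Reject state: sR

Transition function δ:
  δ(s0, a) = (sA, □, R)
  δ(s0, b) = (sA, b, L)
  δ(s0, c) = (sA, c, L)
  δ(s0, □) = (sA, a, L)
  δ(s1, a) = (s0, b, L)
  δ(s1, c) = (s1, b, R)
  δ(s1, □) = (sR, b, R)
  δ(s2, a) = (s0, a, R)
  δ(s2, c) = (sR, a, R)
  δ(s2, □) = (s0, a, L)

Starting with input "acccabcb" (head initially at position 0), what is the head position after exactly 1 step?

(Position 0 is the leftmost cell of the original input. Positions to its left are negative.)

Execution trace (head position shown):
Step 0: [s0]acccabcb  (head at position 0)
Step 1: move right → □[sA]cccabcb  (head at position 1)

After 1 step, the head is at position 1.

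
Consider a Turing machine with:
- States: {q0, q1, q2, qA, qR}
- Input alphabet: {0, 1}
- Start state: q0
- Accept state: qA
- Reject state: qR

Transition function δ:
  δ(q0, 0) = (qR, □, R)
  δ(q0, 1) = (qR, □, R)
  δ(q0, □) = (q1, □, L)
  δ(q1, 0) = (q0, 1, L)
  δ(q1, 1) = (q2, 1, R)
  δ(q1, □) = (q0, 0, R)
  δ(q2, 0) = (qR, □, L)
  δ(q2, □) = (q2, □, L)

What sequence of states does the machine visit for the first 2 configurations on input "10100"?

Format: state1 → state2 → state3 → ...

Execution trace:
Initial: [q0]10100
Step 1: δ(q0, 1) = (qR, □, R) → □[qR]0100

The machine reaches the reject state qR and halts.

State sequence: q0 → qR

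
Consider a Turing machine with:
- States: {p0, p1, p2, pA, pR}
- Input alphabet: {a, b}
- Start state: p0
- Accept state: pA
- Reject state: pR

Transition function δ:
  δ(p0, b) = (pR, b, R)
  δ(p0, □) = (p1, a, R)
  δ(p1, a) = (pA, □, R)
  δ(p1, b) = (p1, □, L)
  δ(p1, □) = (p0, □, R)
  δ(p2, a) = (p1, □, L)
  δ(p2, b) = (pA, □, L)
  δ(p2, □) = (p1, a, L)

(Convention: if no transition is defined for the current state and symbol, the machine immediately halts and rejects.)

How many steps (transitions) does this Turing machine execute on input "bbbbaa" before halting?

Execution trace:
Initial: [p0]bbbbaa
Step 1: δ(p0, b) = (pR, b, R) → b[pR]bbbaa

The machine reaches the reject state pR and halts.

The machine executed 1 step before halting.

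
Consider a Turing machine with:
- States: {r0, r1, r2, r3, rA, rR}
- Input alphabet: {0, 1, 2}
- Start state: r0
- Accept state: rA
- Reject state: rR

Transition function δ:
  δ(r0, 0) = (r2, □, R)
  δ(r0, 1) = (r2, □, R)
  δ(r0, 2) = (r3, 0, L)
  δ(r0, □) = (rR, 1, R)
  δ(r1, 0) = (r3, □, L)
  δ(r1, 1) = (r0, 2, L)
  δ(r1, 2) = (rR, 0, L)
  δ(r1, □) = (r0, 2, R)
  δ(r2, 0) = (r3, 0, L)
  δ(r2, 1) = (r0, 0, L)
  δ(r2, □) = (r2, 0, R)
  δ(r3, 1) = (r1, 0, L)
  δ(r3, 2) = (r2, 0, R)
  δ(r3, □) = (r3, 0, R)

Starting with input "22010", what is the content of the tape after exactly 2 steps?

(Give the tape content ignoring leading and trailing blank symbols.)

Execution trace:
Initial: [r0]22010
Step 1: δ(r0, 2) = (r3, 0, L) → [r3]□02010
Step 2: δ(r3, □) = (r3, 0, R) → 0[r3]02010

No transition is defined for δ(r3, 0). By convention the machine halts and rejects.

After 2 steps, the tape (ignoring leading/trailing blanks) is: 002010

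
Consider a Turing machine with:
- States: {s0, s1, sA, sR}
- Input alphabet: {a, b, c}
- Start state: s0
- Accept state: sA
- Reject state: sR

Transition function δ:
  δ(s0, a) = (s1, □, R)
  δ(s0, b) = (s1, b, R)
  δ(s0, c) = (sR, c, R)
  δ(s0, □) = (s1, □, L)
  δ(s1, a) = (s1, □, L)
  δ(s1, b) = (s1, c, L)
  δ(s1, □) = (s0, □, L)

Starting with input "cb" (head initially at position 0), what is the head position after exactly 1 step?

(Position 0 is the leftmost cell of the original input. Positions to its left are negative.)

Execution trace (head position shown):
Step 0: [s0]cb  (head at position 0)
Step 1: move right → c[sR]b  (head at position 1)

After 1 step, the head is at position 1.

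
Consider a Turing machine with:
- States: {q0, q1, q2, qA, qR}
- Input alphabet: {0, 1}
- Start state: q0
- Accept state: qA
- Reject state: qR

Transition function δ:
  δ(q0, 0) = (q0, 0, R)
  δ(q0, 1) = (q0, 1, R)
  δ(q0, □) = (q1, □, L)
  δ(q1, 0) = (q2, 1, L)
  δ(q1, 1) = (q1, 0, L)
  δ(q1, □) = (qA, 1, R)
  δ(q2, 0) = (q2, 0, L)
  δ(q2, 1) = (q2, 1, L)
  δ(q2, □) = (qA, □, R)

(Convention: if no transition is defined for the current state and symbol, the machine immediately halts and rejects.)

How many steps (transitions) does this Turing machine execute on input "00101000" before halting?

Execution trace:
Initial: [q0]00101000
Step 1: δ(q0, 0) = (q0, 0, R) → 0[q0]0101000
Step 2: δ(q0, 0) = (q0, 0, R) → 00[q0]101000
Step 3: δ(q0, 1) = (q0, 1, R) → 001[q0]01000
Step 4: δ(q0, 0) = (q0, 0, R) → 0010[q0]1000
Step 5: δ(q0, 1) = (q0, 1, R) → 00101[q0]000
Step 6: δ(q0, 0) = (q0, 0, R) → 001010[q0]00
Step 7: δ(q0, 0) = (q0, 0, R) → 0010100[q0]0
Step 8: δ(q0, 0) = (q0, 0, R) → 00101000[q0]□
Step 9: δ(q0, □) = (q1, □, L) → 0010100[q1]0□
Step 10: δ(q1, 0) = (q2, 1, L) → 001010[q2]01□
Step 11: δ(q2, 0) = (q2, 0, L) → 00101[q2]001□
Step 12: δ(q2, 0) = (q2, 0, L) → 0010[q2]1001□
Step 13: δ(q2, 1) = (q2, 1, L) → 001[q2]01001□
Step 14: δ(q2, 0) = (q2, 0, L) → 00[q2]101001□
Step 15: δ(q2, 1) = (q2, 1, L) → 0[q2]0101001□
Step 16: δ(q2, 0) = (q2, 0, L) → [q2]00101001□
Step 17: δ(q2, 0) = (q2, 0, L) → [q2]□00101001□
Step 18: δ(q2, □) = (qA, □, R) → □[qA]00101001□

The machine reaches the accept state qA and halts.

The machine executed 18 steps before halting.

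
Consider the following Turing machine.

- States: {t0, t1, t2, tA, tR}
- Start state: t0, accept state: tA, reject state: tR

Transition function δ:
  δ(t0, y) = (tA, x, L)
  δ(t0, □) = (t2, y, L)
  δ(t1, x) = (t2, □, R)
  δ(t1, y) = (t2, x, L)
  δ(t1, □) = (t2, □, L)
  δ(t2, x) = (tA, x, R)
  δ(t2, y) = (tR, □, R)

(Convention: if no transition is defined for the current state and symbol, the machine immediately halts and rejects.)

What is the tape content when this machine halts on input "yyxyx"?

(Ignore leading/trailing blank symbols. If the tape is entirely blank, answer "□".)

Execution trace:
Initial: [t0]yyxyx
Step 1: δ(t0, y) = (tA, x, L) → [tA]□xyxyx

The machine reaches the accept state tA and halts.

Final tape (ignoring leading/trailing blanks): xyxyx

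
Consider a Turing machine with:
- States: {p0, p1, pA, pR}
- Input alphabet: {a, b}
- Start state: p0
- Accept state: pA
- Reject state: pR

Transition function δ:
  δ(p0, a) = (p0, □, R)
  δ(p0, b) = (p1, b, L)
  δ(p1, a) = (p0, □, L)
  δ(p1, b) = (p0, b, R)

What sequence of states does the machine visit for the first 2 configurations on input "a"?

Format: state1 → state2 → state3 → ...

Execution trace:
Initial: [p0]a
Step 1: δ(p0, a) = (p0, □, R) → □[p0]□

No transition is defined for δ(p0, □). By convention the machine halts and rejects.

State sequence: p0 → p0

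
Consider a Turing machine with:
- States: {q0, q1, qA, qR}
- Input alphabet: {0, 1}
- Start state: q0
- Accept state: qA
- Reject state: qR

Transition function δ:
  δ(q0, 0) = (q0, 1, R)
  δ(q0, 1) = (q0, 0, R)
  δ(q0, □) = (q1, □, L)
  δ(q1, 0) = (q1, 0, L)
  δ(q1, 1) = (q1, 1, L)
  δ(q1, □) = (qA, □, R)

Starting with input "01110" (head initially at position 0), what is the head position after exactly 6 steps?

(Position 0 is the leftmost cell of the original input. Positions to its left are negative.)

Execution trace (head position shown):
Step 0: [q0]01110  (head at position 0)
Step 1: move right → 1[q0]1110  (head at position 1)
Step 2: move right → 10[q0]110  (head at position 2)
Step 3: move right → 100[q0]10  (head at position 3)
Step 4: move right → 1000[q0]0  (head at position 4)
Step 5: move right → 10001[q0]□  (head at position 5)
Step 6: move left → 1000[q1]1□  (head at position 4)

After 6 steps, the head is at position 4.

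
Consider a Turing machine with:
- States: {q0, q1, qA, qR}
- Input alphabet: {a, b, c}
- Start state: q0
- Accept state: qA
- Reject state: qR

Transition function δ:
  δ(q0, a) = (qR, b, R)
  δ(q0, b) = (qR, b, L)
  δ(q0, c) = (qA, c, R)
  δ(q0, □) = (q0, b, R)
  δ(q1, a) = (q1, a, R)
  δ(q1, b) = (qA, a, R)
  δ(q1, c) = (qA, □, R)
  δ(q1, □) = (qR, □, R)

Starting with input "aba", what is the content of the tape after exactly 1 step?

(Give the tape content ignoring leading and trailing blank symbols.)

Execution trace:
Initial: [q0]aba
Step 1: δ(q0, a) = (qR, b, R) → b[qR]ba

The machine reaches the reject state qR and halts.

After 1 step, the tape (ignoring leading/trailing blanks) is: bba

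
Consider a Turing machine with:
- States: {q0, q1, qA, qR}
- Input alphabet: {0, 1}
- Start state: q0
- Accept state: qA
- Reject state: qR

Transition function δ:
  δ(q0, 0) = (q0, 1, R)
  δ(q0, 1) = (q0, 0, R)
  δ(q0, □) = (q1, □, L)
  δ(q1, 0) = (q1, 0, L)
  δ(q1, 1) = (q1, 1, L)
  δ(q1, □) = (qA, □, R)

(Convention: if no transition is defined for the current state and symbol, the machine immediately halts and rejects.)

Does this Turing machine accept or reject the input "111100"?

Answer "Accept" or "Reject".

Execution trace:
Initial: [q0]111100
Step 1: δ(q0, 1) = (q0, 0, R) → 0[q0]11100
Step 2: δ(q0, 1) = (q0, 0, R) → 00[q0]1100
Step 3: δ(q0, 1) = (q0, 0, R) → 000[q0]100
Step 4: δ(q0, 1) = (q0, 0, R) → 0000[q0]00
Step 5: δ(q0, 0) = (q0, 1, R) → 00001[q0]0
Step 6: δ(q0, 0) = (q0, 1, R) → 000011[q0]□
Step 7: δ(q0, □) = (q1, □, L) → 00001[q1]1□
Step 8: δ(q1, 1) = (q1, 1, L) → 0000[q1]11□
Step 9: δ(q1, 1) = (q1, 1, L) → 000[q1]011□
Step 10: δ(q1, 0) = (q1, 0, L) → 00[q1]0011□
Step 11: δ(q1, 0) = (q1, 0, L) → 0[q1]00011□
Step 12: δ(q1, 0) = (q1, 0, L) → [q1]000011□
Step 13: δ(q1, 0) = (q1, 0, L) → [q1]□000011□
Step 14: δ(q1, □) = (qA, □, R) → □[qA]000011□

The machine reaches the accept state qA and halts.

Answer: Accept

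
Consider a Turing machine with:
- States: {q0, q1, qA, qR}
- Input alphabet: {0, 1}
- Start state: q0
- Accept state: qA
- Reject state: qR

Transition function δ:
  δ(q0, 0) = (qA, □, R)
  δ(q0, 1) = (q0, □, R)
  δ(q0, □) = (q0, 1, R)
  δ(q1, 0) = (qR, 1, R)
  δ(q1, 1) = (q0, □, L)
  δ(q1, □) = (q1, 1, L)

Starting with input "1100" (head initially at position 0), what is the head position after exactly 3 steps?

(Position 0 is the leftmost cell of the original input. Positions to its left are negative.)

Execution trace (head position shown):
Step 0: [q0]1100  (head at position 0)
Step 1: move right → □[q0]100  (head at position 1)
Step 2: move right → □□[q0]00  (head at position 2)
Step 3: move right → □□□[qA]0  (head at position 3)

After 3 steps, the head is at position 3.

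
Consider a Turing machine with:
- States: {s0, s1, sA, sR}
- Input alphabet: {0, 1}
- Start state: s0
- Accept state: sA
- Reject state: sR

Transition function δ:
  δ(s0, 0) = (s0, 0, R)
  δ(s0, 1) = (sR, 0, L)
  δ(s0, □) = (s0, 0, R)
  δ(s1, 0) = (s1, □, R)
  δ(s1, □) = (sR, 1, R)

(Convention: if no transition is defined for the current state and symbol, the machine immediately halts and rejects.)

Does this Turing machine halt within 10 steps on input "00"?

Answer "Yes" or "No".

Execution trace:
Initial: [s0]00
Step 1: δ(s0, 0) = (s0, 0, R) → 0[s0]0
Step 2: δ(s0, 0) = (s0, 0, R) → 00[s0]□
Step 3: δ(s0, □) = (s0, 0, R) → 000[s0]□
Step 4: δ(s0, □) = (s0, 0, R) → 0000[s0]□
Step 5: δ(s0, □) = (s0, 0, R) → 00000[s0]□
Step 6: δ(s0, □) = (s0, 0, R) → 000000[s0]□
Step 7: δ(s0, □) = (s0, 0, R) → 0000000[s0]□
Step 8: δ(s0, □) = (s0, 0, R) → 00000000[s0]□
Step 9: δ(s0, □) = (s0, 0, R) → 000000000[s0]□
Step 10: δ(s0, □) = (s0, 0, R) → 0000000000[s0]□

The machine has not reached a halting state after 10 steps.
The machine did not halt within the 10-step bound.

Answer: No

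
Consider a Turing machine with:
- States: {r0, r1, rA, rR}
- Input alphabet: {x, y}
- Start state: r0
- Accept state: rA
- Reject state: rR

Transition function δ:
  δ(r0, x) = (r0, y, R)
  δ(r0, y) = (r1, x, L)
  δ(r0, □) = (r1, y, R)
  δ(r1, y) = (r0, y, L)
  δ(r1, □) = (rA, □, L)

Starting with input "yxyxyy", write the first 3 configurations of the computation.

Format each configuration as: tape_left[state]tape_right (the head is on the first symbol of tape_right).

Transitions applied:
Step 1: δ(r0, y) = (r1, x, L)
Step 2: δ(r1, □) = (rA, □, L)

The first 3 configurations are:
[r0]yxyxyy ⊢ [r1]□xxyxyy ⊢ [rA]□□xxyxyy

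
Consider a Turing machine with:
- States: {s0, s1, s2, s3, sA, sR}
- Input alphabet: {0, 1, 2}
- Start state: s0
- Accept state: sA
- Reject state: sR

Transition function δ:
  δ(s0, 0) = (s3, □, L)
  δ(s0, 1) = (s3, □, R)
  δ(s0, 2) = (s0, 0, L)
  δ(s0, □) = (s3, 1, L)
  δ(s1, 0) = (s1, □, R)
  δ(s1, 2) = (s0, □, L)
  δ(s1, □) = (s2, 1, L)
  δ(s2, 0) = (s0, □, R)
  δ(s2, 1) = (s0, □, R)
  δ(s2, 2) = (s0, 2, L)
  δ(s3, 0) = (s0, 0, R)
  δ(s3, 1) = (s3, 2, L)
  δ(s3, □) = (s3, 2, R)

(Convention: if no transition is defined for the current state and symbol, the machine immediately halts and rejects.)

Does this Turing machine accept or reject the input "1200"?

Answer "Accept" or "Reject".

Execution trace:
Initial: [s0]1200
Step 1: δ(s0, 1) = (s3, □, R) → □[s3]200

No transition is defined for δ(s3, 2). By convention the machine halts and rejects.

Answer: Reject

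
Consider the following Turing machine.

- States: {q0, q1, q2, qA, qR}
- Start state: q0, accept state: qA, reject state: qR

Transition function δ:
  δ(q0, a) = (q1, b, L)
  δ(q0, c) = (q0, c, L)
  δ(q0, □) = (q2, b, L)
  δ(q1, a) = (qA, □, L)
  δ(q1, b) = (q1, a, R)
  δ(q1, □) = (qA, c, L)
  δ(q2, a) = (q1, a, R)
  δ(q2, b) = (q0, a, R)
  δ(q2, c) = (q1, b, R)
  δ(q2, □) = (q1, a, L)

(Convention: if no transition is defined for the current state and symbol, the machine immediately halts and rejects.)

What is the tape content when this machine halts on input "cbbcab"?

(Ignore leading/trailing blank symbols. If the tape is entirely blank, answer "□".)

Execution trace:
Initial: [q0]cbbcab
Step 1: δ(q0, c) = (q0, c, L) → [q0]□cbbcab
Step 2: δ(q0, □) = (q2, b, L) → [q2]□bcbbcab
Step 3: δ(q2, □) = (q1, a, L) → [q1]□abcbbcab
Step 4: δ(q1, □) = (qA, c, L) → [qA]□cabcbbcab

The machine reaches the accept state qA and halts.

Final tape (ignoring leading/trailing blanks): cabcbbcab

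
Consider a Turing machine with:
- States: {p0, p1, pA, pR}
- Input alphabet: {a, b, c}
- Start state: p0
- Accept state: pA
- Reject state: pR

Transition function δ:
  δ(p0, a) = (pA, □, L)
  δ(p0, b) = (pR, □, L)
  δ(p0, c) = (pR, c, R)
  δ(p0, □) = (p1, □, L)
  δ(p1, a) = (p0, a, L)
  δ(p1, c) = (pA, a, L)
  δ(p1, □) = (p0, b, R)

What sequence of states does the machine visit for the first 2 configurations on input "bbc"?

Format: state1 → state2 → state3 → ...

Execution trace:
Initial: [p0]bbc
Step 1: δ(p0, b) = (pR, □, L) → [pR]□□bc

The machine reaches the reject state pR and halts.

State sequence: p0 → pR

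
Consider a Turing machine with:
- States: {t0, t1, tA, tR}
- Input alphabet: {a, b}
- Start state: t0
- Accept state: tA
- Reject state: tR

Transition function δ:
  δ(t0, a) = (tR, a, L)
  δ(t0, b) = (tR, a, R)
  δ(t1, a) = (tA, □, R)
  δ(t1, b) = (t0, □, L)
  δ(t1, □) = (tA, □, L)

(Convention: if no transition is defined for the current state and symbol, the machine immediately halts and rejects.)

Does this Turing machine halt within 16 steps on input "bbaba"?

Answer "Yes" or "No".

Execution trace:
Initial: [t0]bbaba
Step 1: δ(t0, b) = (tR, a, R) → a[tR]baba

The machine reaches the reject state tR and halts.
The machine halted after 1 step (within the 16-step bound).

Answer: Yes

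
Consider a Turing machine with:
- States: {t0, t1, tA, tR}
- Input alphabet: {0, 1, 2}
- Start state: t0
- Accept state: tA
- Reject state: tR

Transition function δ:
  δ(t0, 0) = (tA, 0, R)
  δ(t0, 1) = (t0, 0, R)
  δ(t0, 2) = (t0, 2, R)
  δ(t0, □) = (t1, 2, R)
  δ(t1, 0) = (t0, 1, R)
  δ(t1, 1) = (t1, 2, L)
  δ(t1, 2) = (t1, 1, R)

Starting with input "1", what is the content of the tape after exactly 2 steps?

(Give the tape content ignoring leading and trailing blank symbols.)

Execution trace:
Initial: [t0]1
Step 1: δ(t0, 1) = (t0, 0, R) → 0[t0]□
Step 2: δ(t0, □) = (t1, 2, R) → 02[t1]□

No transition is defined for δ(t1, □). By convention the machine halts and rejects.

After 2 steps, the tape (ignoring leading/trailing blanks) is: 02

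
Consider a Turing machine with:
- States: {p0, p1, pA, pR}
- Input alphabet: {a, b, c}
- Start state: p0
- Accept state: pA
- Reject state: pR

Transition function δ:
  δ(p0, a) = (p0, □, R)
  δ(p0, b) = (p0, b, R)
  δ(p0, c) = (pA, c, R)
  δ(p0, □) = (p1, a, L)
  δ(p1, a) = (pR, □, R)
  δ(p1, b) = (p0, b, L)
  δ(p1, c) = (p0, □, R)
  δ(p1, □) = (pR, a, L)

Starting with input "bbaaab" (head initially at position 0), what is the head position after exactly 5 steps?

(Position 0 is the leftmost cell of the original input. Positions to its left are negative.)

Execution trace (head position shown):
Step 0: [p0]bbaaab  (head at position 0)
Step 1: move right → b[p0]baaab  (head at position 1)
Step 2: move right → bb[p0]aaab  (head at position 2)
Step 3: move right → bb□[p0]aab  (head at position 3)
Step 4: move right → bb□□[p0]ab  (head at position 4)
Step 5: move right → bb□□□[p0]b  (head at position 5)

After 5 steps, the head is at position 5.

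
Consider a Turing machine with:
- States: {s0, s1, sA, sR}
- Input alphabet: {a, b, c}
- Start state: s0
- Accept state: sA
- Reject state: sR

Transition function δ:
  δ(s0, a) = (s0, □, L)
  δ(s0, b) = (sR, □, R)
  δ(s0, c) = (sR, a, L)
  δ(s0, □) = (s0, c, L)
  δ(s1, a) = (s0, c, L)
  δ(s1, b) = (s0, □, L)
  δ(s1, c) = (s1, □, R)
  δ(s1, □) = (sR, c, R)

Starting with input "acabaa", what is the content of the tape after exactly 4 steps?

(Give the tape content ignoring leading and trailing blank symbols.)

Execution trace:
Initial: [s0]acabaa
Step 1: δ(s0, a) = (s0, □, L) → [s0]□□cabaa
Step 2: δ(s0, □) = (s0, c, L) → [s0]□c□cabaa
Step 3: δ(s0, □) = (s0, c, L) → [s0]□cc□cabaa
Step 4: δ(s0, □) = (s0, c, L) → [s0]□ccc□cabaa

After 4 steps, the tape (ignoring leading/trailing blanks) is: ccc□cabaa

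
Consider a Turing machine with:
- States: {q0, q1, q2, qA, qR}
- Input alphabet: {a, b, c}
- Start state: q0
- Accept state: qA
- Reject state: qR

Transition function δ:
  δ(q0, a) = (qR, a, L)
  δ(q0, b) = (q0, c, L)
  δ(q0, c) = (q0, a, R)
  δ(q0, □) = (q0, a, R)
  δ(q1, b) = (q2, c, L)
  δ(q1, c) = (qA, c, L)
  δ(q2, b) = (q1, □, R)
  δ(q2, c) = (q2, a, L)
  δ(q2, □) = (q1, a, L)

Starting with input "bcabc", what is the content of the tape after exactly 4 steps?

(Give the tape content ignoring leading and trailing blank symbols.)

Execution trace:
Initial: [q0]bcabc
Step 1: δ(q0, b) = (q0, c, L) → [q0]□ccabc
Step 2: δ(q0, □) = (q0, a, R) → a[q0]ccabc
Step 3: δ(q0, c) = (q0, a, R) → aa[q0]cabc
Step 4: δ(q0, c) = (q0, a, R) → aaa[q0]abc

After 4 steps, the tape (ignoring leading/trailing blanks) is: aaaabc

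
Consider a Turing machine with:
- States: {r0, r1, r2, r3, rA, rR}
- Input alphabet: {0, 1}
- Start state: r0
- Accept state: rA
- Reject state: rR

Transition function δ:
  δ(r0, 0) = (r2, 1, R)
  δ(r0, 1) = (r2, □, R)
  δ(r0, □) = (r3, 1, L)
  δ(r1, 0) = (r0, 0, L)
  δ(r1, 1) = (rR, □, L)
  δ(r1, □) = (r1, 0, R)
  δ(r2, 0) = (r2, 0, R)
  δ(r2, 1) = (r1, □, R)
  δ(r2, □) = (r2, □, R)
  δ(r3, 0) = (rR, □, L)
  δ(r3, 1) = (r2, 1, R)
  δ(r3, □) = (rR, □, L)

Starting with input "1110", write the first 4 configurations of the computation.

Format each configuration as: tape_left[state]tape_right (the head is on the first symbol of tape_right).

Transitions applied:
Step 1: δ(r0, 1) = (r2, □, R)
Step 2: δ(r2, 1) = (r1, □, R)
Step 3: δ(r1, 1) = (rR, □, L)

The first 4 configurations are:
[r0]1110 ⊢ □[r2]110 ⊢ □□[r1]10 ⊢ □[rR]□□0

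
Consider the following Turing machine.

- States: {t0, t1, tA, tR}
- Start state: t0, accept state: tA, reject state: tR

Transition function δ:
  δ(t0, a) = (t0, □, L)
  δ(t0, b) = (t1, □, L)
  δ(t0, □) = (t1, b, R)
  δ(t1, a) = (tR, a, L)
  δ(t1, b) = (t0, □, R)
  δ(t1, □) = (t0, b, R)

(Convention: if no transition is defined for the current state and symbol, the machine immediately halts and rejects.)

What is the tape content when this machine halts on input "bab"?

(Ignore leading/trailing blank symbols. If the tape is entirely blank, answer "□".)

Execution trace:
Initial: [t0]bab
Step 1: δ(t0, b) = (t1, □, L) → [t1]□□ab
Step 2: δ(t1, □) = (t0, b, R) → b[t0]□ab
Step 3: δ(t0, □) = (t1, b, R) → bb[t1]ab
Step 4: δ(t1, a) = (tR, a, L) → b[tR]bab

The machine reaches the reject state tR and halts.

Final tape (ignoring leading/trailing blanks): bbab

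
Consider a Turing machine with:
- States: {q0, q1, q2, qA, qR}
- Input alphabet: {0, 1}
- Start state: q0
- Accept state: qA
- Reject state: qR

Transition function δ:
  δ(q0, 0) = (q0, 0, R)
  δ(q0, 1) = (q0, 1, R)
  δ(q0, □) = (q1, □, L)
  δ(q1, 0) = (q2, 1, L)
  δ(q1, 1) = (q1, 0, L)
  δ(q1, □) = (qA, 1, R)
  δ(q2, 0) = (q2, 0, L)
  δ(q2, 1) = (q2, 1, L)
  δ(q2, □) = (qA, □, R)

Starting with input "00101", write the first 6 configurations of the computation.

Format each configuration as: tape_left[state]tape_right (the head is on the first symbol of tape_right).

Transitions applied:
Step 1: δ(q0, 0) = (q0, 0, R)
Step 2: δ(q0, 0) = (q0, 0, R)
Step 3: δ(q0, 1) = (q0, 1, R)
Step 4: δ(q0, 0) = (q0, 0, R)
Step 5: δ(q0, 1) = (q0, 1, R)

The first 6 configurations are:
[q0]00101 ⊢ 0[q0]0101 ⊢ 00[q0]101 ⊢ 001[q0]01 ⊢ 0010[q0]1 ⊢ 00101[q0]□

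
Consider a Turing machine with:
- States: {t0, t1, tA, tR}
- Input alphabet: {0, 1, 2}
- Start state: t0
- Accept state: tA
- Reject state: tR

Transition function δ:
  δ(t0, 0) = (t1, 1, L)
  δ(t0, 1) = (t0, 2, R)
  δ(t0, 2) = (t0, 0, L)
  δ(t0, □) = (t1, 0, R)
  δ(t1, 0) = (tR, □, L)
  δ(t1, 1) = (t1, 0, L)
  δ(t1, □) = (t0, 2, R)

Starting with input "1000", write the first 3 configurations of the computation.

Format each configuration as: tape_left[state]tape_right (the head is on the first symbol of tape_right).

Transitions applied:
Step 1: δ(t0, 1) = (t0, 2, R)
Step 2: δ(t0, 0) = (t1, 1, L)

The first 3 configurations are:
[t0]1000 ⊢ 2[t0]000 ⊢ [t1]2100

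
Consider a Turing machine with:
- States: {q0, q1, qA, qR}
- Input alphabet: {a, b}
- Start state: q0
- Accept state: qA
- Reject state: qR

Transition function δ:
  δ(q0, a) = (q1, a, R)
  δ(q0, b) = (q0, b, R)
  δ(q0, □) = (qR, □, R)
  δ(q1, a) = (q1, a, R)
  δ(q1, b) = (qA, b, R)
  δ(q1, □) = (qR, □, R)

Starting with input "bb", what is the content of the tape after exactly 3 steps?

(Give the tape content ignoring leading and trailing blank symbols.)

Execution trace:
Initial: [q0]bb
Step 1: δ(q0, b) = (q0, b, R) → b[q0]b
Step 2: δ(q0, b) = (q0, b, R) → bb[q0]□
Step 3: δ(q0, □) = (qR, □, R) → bb□[qR]□

The machine reaches the reject state qR and halts.

After 3 steps, the tape (ignoring leading/trailing blanks) is: bb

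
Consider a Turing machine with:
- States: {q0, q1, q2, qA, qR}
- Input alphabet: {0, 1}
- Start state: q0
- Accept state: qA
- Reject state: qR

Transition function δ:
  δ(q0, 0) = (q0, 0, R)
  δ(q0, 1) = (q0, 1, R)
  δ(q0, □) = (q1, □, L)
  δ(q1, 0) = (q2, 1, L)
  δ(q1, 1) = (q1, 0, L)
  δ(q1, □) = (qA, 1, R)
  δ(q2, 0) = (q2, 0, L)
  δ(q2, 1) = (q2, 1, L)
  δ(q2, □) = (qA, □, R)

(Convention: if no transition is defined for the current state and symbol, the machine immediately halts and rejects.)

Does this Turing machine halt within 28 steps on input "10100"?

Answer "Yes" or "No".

Execution trace:
Initial: [q0]10100
Step 1: δ(q0, 1) = (q0, 1, R) → 1[q0]0100
Step 2: δ(q0, 0) = (q0, 0, R) → 10[q0]100
Step 3: δ(q0, 1) = (q0, 1, R) → 101[q0]00
Step 4: δ(q0, 0) = (q0, 0, R) → 1010[q0]0
Step 5: δ(q0, 0) = (q0, 0, R) → 10100[q0]□
Step 6: δ(q0, □) = (q1, □, L) → 1010[q1]0□
Step 7: δ(q1, 0) = (q2, 1, L) → 101[q2]01□
Step 8: δ(q2, 0) = (q2, 0, L) → 10[q2]101□
Step 9: δ(q2, 1) = (q2, 1, L) → 1[q2]0101□
Step 10: δ(q2, 0) = (q2, 0, L) → [q2]10101□
Step 11: δ(q2, 1) = (q2, 1, L) → [q2]□10101□
Step 12: δ(q2, □) = (qA, □, R) → □[qA]10101□

The machine reaches the accept state qA and halts.
The machine halted after 12 steps (within the 28-step bound).

Answer: Yes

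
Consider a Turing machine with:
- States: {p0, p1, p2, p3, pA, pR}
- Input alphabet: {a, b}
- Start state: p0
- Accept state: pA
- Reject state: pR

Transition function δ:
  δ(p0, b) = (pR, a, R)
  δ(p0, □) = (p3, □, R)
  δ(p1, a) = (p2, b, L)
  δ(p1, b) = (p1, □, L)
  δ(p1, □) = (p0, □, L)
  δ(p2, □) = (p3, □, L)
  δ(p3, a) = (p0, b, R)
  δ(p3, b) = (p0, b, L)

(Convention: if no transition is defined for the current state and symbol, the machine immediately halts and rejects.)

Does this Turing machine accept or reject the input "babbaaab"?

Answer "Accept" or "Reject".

Execution trace:
Initial: [p0]babbaaab
Step 1: δ(p0, b) = (pR, a, R) → a[pR]abbaaab

The machine reaches the reject state pR and halts.

Answer: Reject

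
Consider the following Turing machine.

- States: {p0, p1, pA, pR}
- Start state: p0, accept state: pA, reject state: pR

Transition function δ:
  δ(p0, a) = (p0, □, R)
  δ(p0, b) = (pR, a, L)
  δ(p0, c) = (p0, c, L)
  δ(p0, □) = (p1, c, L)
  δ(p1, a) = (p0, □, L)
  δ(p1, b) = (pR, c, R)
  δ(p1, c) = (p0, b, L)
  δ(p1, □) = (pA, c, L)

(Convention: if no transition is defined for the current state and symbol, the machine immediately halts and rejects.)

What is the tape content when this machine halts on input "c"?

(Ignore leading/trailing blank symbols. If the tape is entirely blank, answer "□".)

Execution trace:
Initial: [p0]c
Step 1: δ(p0, c) = (p0, c, L) → [p0]□c
Step 2: δ(p0, □) = (p1, c, L) → [p1]□cc
Step 3: δ(p1, □) = (pA, c, L) → [pA]□ccc

The machine reaches the accept state pA and halts.

Final tape (ignoring leading/trailing blanks): ccc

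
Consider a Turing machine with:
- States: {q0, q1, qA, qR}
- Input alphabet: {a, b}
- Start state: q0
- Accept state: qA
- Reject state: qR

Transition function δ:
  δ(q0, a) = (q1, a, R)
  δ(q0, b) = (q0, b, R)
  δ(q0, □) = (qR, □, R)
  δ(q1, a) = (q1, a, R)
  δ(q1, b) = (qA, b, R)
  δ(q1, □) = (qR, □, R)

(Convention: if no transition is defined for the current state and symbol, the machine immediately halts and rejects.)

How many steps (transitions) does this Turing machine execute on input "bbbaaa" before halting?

Execution trace:
Initial: [q0]bbbaaa
Step 1: δ(q0, b) = (q0, b, R) → b[q0]bbaaa
Step 2: δ(q0, b) = (q0, b, R) → bb[q0]baaa
Step 3: δ(q0, b) = (q0, b, R) → bbb[q0]aaa
Step 4: δ(q0, a) = (q1, a, R) → bbba[q1]aa
Step 5: δ(q1, a) = (q1, a, R) → bbbaa[q1]a
Step 6: δ(q1, a) = (q1, a, R) → bbbaaa[q1]□
Step 7: δ(q1, □) = (qR, □, R) → bbbaaa□[qR]□

The machine reaches the reject state qR and halts.

The machine executed 7 steps before halting.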